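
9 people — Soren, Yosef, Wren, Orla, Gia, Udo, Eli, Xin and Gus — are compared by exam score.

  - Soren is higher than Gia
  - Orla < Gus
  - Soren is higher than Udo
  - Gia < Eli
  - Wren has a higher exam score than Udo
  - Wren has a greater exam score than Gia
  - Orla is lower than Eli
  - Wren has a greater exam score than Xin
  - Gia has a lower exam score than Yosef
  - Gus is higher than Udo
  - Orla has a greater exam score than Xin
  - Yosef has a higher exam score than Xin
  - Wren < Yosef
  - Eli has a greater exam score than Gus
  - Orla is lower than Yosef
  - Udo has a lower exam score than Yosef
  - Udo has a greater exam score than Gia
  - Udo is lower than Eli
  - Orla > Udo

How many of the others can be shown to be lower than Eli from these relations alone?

Directly below Eli: Gia, Udo, Orla, Gus.
One step further: Xin (5 so far).
Nothing else is reachable below Eli; 5 in all.

5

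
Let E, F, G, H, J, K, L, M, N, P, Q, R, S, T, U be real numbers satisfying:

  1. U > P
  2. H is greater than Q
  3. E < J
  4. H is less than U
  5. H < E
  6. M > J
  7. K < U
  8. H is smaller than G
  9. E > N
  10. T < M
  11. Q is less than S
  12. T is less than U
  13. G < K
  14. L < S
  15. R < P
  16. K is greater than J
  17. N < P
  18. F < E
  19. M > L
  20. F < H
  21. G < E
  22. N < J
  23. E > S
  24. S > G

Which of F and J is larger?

F < H and H < G give F < G.
With G < S: F < H < G < S.
Then S < E extends the chain to E.
With E < J: F < H < G < S < E < J.
So F < J; J is the larger of the two.

J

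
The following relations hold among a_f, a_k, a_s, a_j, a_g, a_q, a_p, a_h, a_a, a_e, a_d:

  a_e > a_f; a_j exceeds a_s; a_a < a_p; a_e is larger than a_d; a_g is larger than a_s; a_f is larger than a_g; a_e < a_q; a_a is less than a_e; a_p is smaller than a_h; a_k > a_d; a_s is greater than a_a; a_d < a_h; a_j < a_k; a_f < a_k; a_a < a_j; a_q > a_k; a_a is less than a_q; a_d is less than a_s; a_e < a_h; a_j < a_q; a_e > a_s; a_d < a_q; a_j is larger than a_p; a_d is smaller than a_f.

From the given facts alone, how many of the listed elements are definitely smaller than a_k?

From a_k the given relations immediately reach a_d, a_f, a_j.
From those, a_a, a_p, a_s, a_g — 7 in total.
No other element is forced below a_k by the given relations, so the count is 7.

7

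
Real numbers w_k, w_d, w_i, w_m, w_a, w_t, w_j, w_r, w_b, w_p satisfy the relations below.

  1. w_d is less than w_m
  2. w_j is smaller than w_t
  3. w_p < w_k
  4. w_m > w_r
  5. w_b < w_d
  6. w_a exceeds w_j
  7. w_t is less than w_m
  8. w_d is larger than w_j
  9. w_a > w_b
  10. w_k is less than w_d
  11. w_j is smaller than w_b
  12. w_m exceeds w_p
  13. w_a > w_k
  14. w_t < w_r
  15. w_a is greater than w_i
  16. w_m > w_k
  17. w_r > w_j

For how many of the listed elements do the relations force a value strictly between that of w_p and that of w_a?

1

Chaining upward from w_p reaches: w_k, w_d, w_m.
Chaining downward from w_a reaches: w_j, w_b, w_i, w_k.
Strictly between w_p and w_a are those in both lists: w_k — 1 element.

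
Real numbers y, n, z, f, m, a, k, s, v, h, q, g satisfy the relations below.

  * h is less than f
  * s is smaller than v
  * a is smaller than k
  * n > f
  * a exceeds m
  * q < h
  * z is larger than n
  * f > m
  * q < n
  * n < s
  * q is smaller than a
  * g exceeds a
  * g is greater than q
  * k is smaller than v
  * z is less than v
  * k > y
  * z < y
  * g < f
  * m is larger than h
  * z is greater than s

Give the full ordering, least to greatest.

Nothing is placed below q, so it is least; from there q < h; h < m; m < a; a < g; g < f; f < n; n < s; s < z; z < y; y < k; k < v, each given directly.

q < h < m < a < g < f < n < s < z < y < k < v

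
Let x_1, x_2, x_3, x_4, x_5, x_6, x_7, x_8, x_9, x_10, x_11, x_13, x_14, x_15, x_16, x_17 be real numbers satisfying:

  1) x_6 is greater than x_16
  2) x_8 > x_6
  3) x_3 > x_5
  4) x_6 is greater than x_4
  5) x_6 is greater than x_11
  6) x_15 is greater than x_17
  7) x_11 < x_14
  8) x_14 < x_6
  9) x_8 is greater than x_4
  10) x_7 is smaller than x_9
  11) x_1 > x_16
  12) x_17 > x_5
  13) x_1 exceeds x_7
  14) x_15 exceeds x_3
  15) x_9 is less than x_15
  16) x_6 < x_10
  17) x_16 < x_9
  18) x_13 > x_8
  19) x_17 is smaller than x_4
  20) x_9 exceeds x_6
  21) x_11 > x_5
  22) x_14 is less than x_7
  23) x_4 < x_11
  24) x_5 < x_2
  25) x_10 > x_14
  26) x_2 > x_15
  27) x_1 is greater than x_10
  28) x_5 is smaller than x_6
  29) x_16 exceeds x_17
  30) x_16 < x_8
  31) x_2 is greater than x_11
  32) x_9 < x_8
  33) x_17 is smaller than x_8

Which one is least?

Chaining upward from x_5: directly above it, x_17, x_11, x_3, x_6, x_2; then x_4, x_16, x_14, x_9, x_15, x_8, x_10; then x_7, x_13, x_1.
That covers every other element, and nothing is given below x_5, so x_5 is the least.

x_5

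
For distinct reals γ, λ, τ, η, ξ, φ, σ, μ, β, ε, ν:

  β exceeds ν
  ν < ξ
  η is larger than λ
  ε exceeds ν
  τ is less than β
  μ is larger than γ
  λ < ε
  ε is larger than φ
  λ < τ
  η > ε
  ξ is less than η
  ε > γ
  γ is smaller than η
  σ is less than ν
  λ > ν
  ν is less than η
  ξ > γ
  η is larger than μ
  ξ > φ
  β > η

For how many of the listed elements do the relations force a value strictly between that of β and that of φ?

3

The relations place φ below β. An element lies strictly between them when it is forced above φ and also forced below β.
Above φ: {ξ, ε, η}. Below β: {σ, ν, λ, γ, ξ, ε, μ, η, τ}.
Intersection: {ξ, ε, η} — 3.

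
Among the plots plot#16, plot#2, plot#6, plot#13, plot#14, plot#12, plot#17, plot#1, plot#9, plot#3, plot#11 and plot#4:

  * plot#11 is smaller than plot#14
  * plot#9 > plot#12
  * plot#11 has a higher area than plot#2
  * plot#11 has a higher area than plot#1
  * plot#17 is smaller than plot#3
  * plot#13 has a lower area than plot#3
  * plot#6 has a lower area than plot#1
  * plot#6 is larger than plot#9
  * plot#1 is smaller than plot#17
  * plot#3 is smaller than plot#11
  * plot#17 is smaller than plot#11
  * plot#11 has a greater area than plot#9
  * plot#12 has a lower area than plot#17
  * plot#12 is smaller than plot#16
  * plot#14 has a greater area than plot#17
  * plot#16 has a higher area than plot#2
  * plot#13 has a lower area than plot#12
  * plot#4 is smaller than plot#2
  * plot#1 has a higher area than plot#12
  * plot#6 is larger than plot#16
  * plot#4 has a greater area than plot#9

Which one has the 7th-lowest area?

Piecing the relations together gives one ordering: plot#13 < plot#12 < plot#9 < plot#4 < plot#2 < plot#16 < plot#6 < plot#1 < plot#17 < plot#3 < plot#11 < plot#14.
Counting 7 from the smallest end gives plot#6.

plot#6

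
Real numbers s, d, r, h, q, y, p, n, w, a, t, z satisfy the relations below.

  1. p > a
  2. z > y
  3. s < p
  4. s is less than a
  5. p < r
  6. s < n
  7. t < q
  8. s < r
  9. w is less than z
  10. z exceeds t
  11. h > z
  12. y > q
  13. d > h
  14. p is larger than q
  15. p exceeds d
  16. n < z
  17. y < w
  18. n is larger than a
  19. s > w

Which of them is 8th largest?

s

Piecing the relations together gives one ordering: t < q < y < w < s < a < n < z < h < d < p < r.
Counting 8 from the largest end gives s.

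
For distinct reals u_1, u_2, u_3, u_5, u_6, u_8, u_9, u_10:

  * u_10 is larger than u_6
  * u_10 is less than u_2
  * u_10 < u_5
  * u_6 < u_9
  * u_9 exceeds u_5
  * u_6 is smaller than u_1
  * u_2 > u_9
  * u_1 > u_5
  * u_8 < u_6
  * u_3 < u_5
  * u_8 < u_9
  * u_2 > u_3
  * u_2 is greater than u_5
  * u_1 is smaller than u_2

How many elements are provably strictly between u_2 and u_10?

The relations place u_10 below u_2. An element lies strictly between them when it is forced above u_10 and also forced below u_2.
Above u_10: {u_5, u_9, u_1}. Below u_2: {u_8, u_6, u_3, u_5, u_9, u_1}.
Intersection: {u_5, u_9, u_1} — 3.

3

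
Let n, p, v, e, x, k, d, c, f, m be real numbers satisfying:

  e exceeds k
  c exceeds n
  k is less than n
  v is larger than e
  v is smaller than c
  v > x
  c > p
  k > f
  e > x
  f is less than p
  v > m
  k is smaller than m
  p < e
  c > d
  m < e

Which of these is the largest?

c

Chaining downward from c: directly below it, d, n, p, v; then x, f, k, m, e.
That covers every other element, and nothing is given above c, so c is the largest.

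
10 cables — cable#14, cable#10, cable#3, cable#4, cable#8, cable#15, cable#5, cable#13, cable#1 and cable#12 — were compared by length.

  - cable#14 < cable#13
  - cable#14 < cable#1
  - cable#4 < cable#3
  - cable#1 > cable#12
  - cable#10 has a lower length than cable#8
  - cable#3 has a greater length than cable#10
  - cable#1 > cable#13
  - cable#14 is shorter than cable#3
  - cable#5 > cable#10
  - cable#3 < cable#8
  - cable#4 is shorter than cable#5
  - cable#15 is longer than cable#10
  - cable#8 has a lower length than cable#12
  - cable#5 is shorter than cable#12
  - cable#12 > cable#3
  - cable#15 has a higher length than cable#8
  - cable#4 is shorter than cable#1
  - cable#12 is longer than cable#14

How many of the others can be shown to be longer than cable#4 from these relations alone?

From cable#4 the given relations immediately reach cable#3, cable#5, cable#1.
From those, cable#8, cable#12 — 5 in total.
From those, cable#15 — 6 in total.
No other element is forced above cable#4 by the given relations, so the count is 6.

6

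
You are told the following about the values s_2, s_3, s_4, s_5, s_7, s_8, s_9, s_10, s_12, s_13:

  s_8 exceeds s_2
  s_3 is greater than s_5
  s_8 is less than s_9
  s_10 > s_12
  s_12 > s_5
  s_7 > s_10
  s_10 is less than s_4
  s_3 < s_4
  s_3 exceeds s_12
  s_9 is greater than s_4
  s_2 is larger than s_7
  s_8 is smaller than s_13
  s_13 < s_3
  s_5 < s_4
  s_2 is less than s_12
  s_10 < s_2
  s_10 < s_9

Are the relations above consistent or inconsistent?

inconsistent

We have s_2 < s_12 stated directly, yet also s_12 < s_10 < s_7 < s_2 by chaining the others — so s_12 < s_2. Contradiction.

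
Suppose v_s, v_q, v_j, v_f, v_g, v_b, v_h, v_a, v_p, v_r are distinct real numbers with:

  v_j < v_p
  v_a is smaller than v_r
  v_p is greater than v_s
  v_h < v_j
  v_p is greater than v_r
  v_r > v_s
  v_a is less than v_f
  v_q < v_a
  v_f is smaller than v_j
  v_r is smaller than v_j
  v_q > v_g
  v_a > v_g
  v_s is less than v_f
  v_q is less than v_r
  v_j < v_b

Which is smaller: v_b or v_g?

v_g

Chaining the given relations: v_g < v_q < v_a < v_r < v_j < v_b.
So v_g < v_b; v_g is the smaller of the two.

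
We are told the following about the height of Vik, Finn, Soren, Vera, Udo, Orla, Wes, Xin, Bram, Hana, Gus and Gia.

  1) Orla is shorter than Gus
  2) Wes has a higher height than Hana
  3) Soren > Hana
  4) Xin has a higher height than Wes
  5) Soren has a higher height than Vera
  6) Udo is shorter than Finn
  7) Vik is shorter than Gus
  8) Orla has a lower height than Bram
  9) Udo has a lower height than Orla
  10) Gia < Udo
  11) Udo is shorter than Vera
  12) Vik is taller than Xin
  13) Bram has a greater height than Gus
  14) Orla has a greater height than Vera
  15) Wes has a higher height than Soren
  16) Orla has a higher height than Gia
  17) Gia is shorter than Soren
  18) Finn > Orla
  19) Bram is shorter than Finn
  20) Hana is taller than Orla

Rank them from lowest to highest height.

Gia < Udo < Vera < Orla < Hana < Soren < Wes < Xin < Vik < Gus < Bram < Finn

The consecutive links are each given: Gia < Udo; Udo < Vera; Vera < Orla; Orla < Hana; Hana < Soren; Soren < Wes; Wes < Xin; Xin < Vik; Vik < Gus; Gus < Bram; Bram < Finn.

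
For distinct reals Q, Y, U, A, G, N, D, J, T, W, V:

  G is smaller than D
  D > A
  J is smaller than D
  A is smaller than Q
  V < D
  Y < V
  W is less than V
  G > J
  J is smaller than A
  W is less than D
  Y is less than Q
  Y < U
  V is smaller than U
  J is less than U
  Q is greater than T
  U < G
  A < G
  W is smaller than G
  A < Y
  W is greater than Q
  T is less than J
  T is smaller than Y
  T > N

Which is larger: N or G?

G

The relevant relations are N < T; T < J; J < A; A < Y; Y < Q; Q < W; W < V; V < U; U < G.
Together: N < T < J < A < Y < Q < W < V < U < G.
So N < G; G is the larger of the two.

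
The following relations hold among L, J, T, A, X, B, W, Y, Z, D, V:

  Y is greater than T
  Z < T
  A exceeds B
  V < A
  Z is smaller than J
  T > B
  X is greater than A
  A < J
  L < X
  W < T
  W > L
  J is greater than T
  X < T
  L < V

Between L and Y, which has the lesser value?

The relevant relations are L < V; V < A; A < X; X < T; T < Y.
Chaining these gives L < V < A < X < T < Y.
So L < Y; L is the smaller of the two.

L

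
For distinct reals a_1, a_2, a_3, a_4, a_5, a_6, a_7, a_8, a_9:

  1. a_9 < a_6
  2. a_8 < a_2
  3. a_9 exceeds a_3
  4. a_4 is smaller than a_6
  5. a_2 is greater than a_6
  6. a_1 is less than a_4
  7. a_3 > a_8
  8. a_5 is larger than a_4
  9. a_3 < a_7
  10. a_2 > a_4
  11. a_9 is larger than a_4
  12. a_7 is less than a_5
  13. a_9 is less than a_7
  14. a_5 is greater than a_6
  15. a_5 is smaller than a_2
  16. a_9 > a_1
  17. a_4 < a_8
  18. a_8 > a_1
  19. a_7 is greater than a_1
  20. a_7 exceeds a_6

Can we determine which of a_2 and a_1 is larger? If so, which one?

a_2

The relevant relations are a_1 < a_8; a_8 < a_3; a_3 < a_9; a_9 < a_6; a_6 < a_7; a_7 < a_5; a_5 < a_2.
Together: a_1 < a_8 < a_3 < a_9 < a_6 < a_7 < a_5 < a_2.
So a_2 is larger.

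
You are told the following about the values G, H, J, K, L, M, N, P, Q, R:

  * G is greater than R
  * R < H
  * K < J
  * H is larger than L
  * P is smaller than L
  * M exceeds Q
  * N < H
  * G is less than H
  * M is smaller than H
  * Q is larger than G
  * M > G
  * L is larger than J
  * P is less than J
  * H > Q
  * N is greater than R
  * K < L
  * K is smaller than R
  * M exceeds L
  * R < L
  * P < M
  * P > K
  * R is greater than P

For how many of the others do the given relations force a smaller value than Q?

4

Directly below Q: G.
One step further: R (2 so far).
One step further: K, P (4 so far).
Nothing else is reachable below Q; 4 in all.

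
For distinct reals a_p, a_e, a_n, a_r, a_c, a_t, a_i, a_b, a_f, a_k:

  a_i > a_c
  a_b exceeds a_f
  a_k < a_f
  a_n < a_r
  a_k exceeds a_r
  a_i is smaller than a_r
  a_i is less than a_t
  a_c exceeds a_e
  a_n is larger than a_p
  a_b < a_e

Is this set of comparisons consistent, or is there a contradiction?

inconsistent

We have a_i < a_r stated directly, yet also a_r < a_k < a_f < a_b < a_e < a_c < a_i by chaining the others — so a_r < a_i. Contradiction.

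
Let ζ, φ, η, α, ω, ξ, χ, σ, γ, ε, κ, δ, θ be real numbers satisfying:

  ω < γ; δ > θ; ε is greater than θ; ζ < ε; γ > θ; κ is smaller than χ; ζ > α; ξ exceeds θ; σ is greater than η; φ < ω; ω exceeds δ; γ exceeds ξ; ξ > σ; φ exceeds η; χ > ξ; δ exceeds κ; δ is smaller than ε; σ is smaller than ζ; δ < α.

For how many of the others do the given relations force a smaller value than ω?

Directly below ω: φ, δ.
One step further: κ, θ, η (5 so far).
Nothing else is reachable below ω; 5 in all.

5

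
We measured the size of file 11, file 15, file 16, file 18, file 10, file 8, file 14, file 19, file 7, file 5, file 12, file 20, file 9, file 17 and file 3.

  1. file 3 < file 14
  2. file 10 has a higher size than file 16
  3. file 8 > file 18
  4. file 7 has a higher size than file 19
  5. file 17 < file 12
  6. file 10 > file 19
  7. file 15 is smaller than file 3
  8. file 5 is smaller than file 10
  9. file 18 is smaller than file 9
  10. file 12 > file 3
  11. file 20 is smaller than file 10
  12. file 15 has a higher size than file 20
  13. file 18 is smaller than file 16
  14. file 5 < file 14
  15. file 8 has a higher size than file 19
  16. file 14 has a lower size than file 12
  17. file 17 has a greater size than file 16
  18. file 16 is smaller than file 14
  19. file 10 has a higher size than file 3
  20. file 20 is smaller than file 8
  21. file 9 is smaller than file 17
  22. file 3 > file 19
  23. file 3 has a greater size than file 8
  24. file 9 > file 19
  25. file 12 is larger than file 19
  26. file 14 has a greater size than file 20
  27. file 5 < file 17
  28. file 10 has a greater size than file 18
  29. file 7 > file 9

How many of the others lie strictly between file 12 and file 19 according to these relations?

Chaining upward from file 19 reaches: file 9, file 8, file 3, file 17, file 7, file 14, file 10.
Chaining downward from file 12 reaches: file 20, file 18, file 15, file 9, file 16, file 8, file 3, file 5, file 17, file 14.
Strictly between file 19 and file 12 are those in both lists: file 9, file 8, file 3, file 17, file 14 — 5 elements.

5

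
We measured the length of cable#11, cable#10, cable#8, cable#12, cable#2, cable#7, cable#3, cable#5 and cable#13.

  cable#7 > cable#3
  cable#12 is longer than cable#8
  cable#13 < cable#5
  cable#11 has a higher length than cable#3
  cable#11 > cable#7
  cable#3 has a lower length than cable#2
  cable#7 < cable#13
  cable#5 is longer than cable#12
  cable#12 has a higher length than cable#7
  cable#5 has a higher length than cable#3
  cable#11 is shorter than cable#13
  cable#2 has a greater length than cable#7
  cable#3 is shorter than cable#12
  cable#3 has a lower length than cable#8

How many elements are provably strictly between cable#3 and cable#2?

1

Chaining upward from cable#3 reaches: cable#8, cable#7, cable#11, cable#13, cable#12, cable#5.
Chaining downward from cable#2 reaches: cable#7.
Strictly between cable#3 and cable#2 are those in both lists: cable#7 — 1 element.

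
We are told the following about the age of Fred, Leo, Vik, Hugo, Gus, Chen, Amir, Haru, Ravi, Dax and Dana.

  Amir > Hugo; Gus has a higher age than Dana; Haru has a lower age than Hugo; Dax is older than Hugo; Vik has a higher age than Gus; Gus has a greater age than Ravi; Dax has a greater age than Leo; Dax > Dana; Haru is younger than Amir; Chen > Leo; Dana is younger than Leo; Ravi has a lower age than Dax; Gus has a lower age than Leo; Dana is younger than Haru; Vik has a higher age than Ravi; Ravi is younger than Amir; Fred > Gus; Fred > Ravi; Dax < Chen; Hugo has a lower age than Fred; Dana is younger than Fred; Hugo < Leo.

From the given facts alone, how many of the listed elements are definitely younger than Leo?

5

Directly below Leo: Dana, Gus, Hugo.
One step further: Haru, Ravi (5 so far).
Nothing else is reachable below Leo; 5 in all.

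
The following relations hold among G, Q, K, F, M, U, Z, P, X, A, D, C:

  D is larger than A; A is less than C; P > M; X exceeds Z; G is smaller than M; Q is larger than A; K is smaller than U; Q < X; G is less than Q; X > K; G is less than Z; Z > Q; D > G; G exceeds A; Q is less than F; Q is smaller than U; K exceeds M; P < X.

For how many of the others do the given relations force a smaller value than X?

Directly below X: Q, Z, K, P.
One step further: A, G, M (7 so far).
Nothing else is reachable below X; 7 in all.

7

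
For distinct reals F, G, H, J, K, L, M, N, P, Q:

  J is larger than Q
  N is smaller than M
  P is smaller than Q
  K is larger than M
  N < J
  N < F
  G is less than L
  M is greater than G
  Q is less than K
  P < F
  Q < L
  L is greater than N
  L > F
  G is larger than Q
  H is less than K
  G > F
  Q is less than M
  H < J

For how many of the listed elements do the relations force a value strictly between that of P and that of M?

3

The relations place P below M. An element lies strictly between them when it is forced above P and also forced below M.
Above P: {Q, F, G, L, J, K}. Below M: {N, Q, F, G}.
Intersection: {Q, F, G} — 3.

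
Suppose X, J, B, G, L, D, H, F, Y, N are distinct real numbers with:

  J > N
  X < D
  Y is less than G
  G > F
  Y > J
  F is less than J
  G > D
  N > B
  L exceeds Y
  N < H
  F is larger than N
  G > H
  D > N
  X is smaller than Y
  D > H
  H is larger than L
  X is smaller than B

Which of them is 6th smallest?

Y

Piecing the relations together gives one ordering: X < B < N < F < J < Y < L < H < D < G.
Counting 6 from the smallest end gives Y.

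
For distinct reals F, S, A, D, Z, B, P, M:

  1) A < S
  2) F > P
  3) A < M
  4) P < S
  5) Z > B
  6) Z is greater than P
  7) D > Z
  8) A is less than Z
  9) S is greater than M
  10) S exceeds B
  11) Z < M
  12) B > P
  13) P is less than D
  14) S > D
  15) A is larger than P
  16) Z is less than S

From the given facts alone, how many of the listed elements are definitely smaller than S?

6

Directly below S: P, A, B, Z, M, D.
Nothing else is reachable below S; 6 in all.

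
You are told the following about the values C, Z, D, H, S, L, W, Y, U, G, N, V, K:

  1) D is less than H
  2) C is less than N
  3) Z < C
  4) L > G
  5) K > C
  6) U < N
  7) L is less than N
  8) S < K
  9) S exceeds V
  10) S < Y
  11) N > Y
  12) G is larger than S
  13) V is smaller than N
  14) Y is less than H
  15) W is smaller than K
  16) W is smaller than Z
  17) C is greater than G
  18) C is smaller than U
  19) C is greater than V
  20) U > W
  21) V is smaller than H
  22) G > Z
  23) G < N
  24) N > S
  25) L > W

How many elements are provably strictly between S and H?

1

Chaining upward from S reaches: Y, G, C, L, U, K, N.
Chaining downward from H reaches: V, Y, D.
Strictly between S and H are those in both lists: Y — 1 element.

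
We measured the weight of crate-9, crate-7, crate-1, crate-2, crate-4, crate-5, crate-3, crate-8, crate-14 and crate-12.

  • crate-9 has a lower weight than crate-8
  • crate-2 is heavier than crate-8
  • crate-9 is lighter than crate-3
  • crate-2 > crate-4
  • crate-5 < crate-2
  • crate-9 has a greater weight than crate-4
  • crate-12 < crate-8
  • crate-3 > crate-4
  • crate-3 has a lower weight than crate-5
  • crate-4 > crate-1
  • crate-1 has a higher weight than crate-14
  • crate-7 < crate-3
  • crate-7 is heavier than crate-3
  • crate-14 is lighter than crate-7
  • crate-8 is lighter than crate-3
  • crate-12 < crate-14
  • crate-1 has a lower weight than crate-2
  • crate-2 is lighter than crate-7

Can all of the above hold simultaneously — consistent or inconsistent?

Chaining the given relations yields crate-3 < crate-5 < crate-2 < crate-7, so crate-3 < crate-7. But one relation states crate-7 < crate-3. These cannot both hold.

inconsistent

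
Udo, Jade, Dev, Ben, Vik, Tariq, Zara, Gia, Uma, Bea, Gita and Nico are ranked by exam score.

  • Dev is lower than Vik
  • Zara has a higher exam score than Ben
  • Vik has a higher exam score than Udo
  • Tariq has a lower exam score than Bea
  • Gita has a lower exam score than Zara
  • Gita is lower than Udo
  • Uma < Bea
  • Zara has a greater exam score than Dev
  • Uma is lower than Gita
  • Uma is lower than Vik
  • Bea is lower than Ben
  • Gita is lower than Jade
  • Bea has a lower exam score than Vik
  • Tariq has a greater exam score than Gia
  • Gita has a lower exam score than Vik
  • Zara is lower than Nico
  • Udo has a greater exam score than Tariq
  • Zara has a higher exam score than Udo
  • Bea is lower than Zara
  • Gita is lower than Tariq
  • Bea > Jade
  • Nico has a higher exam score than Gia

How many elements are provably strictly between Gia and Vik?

Chaining upward from Gia reaches: Tariq, Bea, Udo, Ben, Zara, Nico.
Chaining downward from Vik reaches: Uma, Dev, Gita, Jade, Tariq, Bea, Udo.
Strictly between Gia and Vik are those in both lists: Tariq, Bea, Udo — 3 elements.

3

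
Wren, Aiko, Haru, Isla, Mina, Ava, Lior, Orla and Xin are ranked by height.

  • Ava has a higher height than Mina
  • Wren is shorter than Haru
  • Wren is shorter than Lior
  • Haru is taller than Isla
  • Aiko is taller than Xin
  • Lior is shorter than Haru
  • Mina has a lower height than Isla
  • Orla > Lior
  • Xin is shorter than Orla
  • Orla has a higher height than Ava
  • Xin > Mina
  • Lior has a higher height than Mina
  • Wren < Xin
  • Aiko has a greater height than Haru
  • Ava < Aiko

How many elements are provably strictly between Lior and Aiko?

Chaining upward from Lior reaches: Orla, Haru.
Chaining downward from Aiko reaches: Wren, Mina, Isla, Xin, Ava, Haru.
Strictly between Lior and Aiko are those in both lists: Haru — 1 element.

1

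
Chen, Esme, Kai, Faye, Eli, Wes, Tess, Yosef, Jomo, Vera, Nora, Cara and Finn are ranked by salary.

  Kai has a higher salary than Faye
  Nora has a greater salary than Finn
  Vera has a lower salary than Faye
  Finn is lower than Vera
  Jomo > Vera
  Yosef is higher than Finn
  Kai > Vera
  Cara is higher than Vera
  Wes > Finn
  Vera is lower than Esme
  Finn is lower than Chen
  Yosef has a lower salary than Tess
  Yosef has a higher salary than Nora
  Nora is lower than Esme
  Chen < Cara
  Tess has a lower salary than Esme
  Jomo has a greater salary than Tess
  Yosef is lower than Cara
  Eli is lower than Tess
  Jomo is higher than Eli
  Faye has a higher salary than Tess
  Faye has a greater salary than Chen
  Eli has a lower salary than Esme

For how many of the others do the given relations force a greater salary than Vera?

5

From Vera the given relations immediately reach Esme, Jomo, Faye, Kai, Cara.
Nothing else is reachable above Vera; 5 in all.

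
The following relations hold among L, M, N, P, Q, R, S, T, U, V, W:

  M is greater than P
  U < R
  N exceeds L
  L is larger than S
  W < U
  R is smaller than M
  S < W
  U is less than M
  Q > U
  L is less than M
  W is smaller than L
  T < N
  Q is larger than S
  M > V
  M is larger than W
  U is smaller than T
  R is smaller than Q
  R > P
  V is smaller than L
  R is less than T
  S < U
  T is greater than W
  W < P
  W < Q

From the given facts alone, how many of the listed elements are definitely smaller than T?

5

Directly below T: W, U, R.
One step further: S, P (5 so far).
Nothing else is reachable below T; 5 in all.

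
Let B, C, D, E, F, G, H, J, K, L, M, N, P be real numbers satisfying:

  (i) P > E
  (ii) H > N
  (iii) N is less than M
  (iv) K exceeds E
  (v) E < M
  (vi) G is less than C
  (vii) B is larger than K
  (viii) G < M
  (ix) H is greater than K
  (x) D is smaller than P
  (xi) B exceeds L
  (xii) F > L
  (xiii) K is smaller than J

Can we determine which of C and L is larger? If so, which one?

Following every chain through L: above L we get B, F.
C is not reached, and no chain runs the other way from C to L.
So the given relations leave the order of L and C undetermined.

undetermined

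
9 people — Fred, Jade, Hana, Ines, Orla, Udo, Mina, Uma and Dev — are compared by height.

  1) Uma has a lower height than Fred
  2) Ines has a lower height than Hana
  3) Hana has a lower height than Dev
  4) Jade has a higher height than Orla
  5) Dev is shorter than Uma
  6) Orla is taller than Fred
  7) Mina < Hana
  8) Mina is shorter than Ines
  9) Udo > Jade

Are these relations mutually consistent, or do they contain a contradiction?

consistent

The single ordering Mina < Ines < Hana < Dev < Uma < Fred < Orla < Jade < Udo satisfies every listed relation, so no contradiction arises.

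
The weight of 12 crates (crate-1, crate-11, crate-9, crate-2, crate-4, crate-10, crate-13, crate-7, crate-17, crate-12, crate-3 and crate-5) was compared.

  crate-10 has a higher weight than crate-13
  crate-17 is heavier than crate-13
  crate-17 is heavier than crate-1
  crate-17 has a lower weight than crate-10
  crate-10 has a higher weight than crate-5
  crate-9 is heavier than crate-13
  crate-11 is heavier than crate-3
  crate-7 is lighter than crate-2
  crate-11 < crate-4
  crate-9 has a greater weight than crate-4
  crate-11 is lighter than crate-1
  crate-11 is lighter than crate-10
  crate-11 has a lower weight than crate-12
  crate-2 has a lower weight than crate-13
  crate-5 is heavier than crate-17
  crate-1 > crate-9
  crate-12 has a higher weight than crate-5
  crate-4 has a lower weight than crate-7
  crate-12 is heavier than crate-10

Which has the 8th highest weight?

crate-2

The consecutive relations fix a unique order: crate-3 < crate-11 < crate-4 < crate-7 < crate-2 < crate-13 < crate-9 < crate-1 < crate-17 < crate-5 < crate-10 < crate-12.
The 8th largest is crate-2.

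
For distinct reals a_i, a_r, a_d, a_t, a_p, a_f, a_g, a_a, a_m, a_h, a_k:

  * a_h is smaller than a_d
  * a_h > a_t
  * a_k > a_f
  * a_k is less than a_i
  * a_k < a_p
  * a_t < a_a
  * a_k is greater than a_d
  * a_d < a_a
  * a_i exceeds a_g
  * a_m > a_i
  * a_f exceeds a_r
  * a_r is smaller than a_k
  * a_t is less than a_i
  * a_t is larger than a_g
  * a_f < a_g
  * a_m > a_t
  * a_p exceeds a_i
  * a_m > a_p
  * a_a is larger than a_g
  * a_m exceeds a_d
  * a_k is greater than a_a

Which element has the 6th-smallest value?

a_d

Piecing the relations together gives one ordering: a_r < a_f < a_g < a_t < a_h < a_d < a_a < a_k < a_i < a_p < a_m.
The 6th smallest is a_d.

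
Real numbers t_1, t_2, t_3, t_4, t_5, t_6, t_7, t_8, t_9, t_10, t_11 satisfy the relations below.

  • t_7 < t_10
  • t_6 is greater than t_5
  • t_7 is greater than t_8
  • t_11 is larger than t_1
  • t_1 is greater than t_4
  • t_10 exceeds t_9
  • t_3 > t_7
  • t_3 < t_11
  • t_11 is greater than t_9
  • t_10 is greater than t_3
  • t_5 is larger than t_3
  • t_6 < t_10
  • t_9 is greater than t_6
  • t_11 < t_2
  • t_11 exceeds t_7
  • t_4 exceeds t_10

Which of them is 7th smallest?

t_10

Piecing the relations together gives one ordering: t_8 < t_7 < t_3 < t_5 < t_6 < t_9 < t_10 < t_4 < t_1 < t_11 < t_2.
The 7th smallest is t_10.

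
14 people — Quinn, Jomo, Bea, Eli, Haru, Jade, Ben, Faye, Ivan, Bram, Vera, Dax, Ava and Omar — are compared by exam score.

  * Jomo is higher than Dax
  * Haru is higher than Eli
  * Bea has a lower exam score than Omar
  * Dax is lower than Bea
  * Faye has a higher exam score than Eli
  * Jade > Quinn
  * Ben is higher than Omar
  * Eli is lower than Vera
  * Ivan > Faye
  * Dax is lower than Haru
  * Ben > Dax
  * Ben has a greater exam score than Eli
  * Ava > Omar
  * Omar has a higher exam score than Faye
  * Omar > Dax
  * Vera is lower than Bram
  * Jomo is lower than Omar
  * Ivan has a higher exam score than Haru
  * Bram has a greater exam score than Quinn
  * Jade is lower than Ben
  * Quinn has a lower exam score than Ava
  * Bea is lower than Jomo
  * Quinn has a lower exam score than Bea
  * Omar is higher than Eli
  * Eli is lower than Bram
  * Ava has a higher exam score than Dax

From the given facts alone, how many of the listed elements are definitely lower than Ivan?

4

From Ivan the given relations immediately reach Haru, Faye.
From those, Eli, Dax — 4 in total.
No other element is forced below Ivan by the given relations, so the count is 4.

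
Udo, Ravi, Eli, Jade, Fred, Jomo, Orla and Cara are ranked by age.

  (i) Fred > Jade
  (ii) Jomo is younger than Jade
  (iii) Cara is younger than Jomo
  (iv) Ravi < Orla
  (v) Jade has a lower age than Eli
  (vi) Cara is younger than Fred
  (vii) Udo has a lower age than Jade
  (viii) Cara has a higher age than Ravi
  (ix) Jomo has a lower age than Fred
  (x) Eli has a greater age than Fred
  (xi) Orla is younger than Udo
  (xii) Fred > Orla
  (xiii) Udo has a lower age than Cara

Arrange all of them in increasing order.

Ravi < Orla < Udo < Cara < Jomo < Jade < Fred < Eli

Nothing is placed below Ravi, so it is least; from there Ravi < Orla; Orla < Udo; Udo < Cara; Cara < Jomo; Jomo < Jade; Jade < Fred; Fred < Eli, each given directly.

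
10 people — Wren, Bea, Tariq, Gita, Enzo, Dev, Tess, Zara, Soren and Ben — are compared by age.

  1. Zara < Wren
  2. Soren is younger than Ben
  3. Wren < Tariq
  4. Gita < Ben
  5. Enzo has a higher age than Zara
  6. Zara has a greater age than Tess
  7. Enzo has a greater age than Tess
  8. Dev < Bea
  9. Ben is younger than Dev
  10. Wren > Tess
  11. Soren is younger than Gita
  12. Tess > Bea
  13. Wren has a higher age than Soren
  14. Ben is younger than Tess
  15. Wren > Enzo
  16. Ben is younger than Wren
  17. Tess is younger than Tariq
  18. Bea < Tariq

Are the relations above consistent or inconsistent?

Every relation is compatible with Soren < Gita < Ben < Dev < Bea < Tess < Zara < Enzo < Wren < Tariq; the set is consistent.

consistent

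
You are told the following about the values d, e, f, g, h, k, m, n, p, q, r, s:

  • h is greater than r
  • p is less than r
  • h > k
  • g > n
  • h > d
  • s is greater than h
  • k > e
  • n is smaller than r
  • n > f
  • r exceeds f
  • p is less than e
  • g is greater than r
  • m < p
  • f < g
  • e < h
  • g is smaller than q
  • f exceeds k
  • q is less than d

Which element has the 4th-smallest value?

The consecutive relations fix a unique order: m < p < e < k < f < n < r < g < q < d < h < s.
Counting 4 from the smallest end gives k.

k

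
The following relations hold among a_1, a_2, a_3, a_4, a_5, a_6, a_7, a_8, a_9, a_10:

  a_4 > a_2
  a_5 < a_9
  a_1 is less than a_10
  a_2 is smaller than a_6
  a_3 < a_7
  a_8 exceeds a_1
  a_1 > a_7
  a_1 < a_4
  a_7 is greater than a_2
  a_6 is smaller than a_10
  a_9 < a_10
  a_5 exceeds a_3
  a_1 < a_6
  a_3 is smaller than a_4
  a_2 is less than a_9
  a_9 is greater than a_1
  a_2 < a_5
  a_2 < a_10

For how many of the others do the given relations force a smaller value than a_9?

From a_9 the given relations immediately reach a_2, a_1, a_5.
From those, a_3, a_7 — 5 in total.
Nothing else is reachable below a_9; 5 in all.

5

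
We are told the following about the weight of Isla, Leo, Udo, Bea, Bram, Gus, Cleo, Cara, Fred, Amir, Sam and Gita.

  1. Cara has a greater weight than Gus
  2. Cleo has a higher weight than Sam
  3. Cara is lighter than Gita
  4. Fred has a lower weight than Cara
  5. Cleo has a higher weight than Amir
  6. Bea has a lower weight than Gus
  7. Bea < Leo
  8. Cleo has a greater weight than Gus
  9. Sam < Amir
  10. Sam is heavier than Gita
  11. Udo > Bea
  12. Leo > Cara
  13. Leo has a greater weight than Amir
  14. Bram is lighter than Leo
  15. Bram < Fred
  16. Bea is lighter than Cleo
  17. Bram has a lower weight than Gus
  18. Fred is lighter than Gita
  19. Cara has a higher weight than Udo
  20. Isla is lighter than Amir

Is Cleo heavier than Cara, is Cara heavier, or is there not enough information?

Cleo

Chaining the given relations: Cara < Gita < Sam < Amir < Cleo.
So Cleo is heavier.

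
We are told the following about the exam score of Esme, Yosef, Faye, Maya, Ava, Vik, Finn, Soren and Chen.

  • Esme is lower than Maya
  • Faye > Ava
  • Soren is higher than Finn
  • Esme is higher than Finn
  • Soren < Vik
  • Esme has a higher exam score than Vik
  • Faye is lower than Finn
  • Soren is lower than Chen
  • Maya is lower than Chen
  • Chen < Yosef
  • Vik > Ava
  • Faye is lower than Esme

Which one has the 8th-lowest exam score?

Chen

Piecing the relations together gives one ordering: Ava < Faye < Finn < Soren < Vik < Esme < Maya < Chen < Yosef.
Counting 8 from the smallest end gives Chen.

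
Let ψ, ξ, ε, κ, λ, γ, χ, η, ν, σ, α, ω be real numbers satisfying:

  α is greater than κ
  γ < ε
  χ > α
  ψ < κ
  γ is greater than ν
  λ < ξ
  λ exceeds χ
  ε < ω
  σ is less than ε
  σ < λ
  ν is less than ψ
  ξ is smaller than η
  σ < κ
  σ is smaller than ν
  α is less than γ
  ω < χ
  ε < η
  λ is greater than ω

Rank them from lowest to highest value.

Nothing is placed below σ, so it is least; from there σ < ν; ν < ψ; ψ < κ; κ < α; α < γ; γ < ε; ε < ω; ω < χ; χ < λ; λ < ξ; ξ < η, each given directly.

σ < ν < ψ < κ < α < γ < ε < ω < χ < λ < ξ < η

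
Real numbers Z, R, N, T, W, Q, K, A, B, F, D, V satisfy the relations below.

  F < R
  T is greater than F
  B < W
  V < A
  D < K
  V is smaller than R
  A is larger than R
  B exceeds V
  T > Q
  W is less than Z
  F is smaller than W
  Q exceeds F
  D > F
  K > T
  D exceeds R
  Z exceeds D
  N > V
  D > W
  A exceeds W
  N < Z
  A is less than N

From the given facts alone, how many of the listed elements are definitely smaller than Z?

8

Directly below Z: W, D, N.
One step further: F, V, B, R, A (8 so far).
Nothing else is reachable below Z; 8 in all.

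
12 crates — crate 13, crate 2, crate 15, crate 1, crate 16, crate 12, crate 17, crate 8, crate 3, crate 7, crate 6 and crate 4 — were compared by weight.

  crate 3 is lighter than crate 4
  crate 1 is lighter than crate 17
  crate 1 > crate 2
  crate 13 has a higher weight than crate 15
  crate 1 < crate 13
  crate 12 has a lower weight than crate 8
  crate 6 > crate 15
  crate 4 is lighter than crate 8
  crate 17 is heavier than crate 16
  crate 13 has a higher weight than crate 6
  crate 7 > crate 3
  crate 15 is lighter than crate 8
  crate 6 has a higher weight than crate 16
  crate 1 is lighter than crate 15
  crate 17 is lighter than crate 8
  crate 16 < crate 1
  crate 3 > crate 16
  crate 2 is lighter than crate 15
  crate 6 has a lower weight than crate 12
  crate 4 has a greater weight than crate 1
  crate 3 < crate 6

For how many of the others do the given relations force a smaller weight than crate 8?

9

The elements the relations force below crate 8 are crate 16, crate 3, crate 2, crate 1, crate 15, crate 6, crate 4, crate 17, crate 12 — no chain reaches any other.
That is 9.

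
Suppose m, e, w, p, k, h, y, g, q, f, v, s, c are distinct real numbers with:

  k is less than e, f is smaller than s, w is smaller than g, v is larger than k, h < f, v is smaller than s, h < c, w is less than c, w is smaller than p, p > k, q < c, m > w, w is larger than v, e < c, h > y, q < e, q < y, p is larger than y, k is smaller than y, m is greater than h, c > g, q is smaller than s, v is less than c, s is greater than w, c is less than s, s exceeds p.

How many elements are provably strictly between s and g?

Chaining upward from g reaches: c.
Chaining downward from s reaches: q, k, e, y, h, v, w, p, f, c.
Strictly between g and s are those in both lists: c — 1 element.

1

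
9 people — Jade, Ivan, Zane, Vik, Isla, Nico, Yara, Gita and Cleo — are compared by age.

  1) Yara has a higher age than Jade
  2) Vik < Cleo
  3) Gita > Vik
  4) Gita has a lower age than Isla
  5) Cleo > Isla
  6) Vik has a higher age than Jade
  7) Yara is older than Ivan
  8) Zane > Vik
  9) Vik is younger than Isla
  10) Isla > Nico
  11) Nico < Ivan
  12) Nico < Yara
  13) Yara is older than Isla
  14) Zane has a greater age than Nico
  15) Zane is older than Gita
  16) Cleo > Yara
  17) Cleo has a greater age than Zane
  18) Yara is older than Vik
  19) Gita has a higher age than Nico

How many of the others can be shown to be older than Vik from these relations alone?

5

Directly above Vik: Gita, Isla, Yara, Zane, Cleo.
Nothing else is reachable above Vik; 5 in all.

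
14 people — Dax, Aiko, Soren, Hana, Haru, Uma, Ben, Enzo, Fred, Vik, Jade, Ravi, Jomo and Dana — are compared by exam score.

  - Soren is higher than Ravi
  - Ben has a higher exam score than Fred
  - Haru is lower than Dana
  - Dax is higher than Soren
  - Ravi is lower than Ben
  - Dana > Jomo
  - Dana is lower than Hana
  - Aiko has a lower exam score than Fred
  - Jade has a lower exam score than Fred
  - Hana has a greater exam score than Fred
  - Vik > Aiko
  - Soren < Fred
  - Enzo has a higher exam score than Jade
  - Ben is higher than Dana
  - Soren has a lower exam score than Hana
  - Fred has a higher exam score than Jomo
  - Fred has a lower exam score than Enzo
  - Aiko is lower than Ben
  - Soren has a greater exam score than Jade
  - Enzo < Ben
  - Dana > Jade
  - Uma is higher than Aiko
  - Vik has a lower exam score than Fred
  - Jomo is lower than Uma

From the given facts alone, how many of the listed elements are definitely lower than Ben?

10

From Ben the given relations immediately reach Ravi, Aiko, Dana, Fred, Enzo.
From those, Jade, Jomo, Haru, Vik, Soren — 10 in total.
No other element is forced below Ben by the given relations, so the count is 10.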